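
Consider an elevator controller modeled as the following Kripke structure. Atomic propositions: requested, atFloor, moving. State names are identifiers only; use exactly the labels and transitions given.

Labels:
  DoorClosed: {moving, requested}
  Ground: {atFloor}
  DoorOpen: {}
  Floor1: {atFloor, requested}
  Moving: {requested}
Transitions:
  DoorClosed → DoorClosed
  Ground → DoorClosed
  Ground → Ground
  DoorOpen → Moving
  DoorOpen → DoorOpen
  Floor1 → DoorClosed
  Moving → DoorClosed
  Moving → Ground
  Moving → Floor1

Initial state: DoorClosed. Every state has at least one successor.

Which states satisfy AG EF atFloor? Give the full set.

none

States satisfying EF atFloor: {Ground, DoorOpen, Floor1, Moving}.
States satisfying AG EF atFloor: ∅.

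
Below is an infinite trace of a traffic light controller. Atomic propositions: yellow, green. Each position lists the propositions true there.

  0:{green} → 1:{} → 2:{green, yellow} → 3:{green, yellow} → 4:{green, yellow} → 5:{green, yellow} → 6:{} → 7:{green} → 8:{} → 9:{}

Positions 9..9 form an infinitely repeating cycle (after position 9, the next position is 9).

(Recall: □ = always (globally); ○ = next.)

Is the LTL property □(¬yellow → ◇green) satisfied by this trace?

No

¬yellow → ◇green must hold at every position from 0 onward. It fails at position 8, so □(¬yellow → ◇green) is false.
Positions where ¬yellow holds: 0, 1, 6, 7, 8, 9.
Check ◇green at each: 0→ok, 1→ok, 6→ok, 7→ok, 8→fails, 9→fails.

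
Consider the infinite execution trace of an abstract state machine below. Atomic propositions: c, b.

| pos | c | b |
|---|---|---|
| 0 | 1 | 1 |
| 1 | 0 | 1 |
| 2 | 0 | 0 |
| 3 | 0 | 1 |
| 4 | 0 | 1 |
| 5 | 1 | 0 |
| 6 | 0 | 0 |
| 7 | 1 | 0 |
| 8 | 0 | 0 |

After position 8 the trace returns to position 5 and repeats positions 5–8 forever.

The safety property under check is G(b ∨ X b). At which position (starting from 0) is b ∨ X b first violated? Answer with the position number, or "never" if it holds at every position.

Check b ∨ X b at each position in order: 0 ✓, 1 ✓, 2 ✓, 3 ✓, 4 ✓.
At position 5 the labels are {c} and the next position 6 has {}, so b ∨ X b is false there. This is the first violation.

5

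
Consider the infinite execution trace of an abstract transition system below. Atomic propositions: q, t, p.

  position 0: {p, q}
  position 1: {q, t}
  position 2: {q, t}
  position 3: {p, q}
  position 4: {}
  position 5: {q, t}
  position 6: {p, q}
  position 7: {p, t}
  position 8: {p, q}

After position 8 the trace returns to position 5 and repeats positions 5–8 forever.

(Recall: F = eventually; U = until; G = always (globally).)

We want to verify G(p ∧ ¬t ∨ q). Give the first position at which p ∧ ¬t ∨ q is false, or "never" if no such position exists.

4

Check p ∧ ¬t ∨ q at each position in order: 0 ✓, 1 ✓, 2 ✓, 3 ✓.
At position 4 the labels are {}, so p ∧ ¬t ∨ q is false there. This is the first violation.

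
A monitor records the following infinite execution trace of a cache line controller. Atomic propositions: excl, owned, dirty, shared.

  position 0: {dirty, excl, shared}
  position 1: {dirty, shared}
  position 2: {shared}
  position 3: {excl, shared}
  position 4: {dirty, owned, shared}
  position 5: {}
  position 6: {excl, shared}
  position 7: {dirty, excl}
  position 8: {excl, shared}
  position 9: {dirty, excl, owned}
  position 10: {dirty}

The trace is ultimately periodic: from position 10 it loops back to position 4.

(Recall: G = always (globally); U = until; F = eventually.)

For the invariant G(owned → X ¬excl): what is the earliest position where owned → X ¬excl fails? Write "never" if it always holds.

owned → X ¬excl holds at every position 0..10, and those are all the positions the trace ever visits, so the invariant G(owned → X ¬excl) is never violated.

never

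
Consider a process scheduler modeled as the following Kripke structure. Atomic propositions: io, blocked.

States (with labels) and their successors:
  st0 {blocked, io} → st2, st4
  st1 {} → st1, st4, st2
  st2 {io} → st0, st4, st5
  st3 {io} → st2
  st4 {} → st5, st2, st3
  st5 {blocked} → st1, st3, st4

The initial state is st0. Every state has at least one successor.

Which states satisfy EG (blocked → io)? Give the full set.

States satisfying blocked → io: {st0, st1, st2, st3, st4}.
States satisfying EG (blocked → io): {st0, st1, st2, st3, st4}.

{st0, st1, st2, st3, st4}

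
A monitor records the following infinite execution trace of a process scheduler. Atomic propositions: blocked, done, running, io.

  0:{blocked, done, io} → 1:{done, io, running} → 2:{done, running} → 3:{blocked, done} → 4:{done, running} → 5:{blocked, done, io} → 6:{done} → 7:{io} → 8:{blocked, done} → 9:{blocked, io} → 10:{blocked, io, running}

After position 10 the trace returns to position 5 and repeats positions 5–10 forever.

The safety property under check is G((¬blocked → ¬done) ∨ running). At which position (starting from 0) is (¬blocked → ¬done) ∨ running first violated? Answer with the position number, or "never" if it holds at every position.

6

Check (¬blocked → ¬done) ∨ running at each position in order: 0 ✓, 1 ✓, 2 ✓, 3 ✓, 4 ✓, 5 ✓.
At position 6 the labels are {done}, so (¬blocked → ¬done) ∨ running is false there. This is the first violation.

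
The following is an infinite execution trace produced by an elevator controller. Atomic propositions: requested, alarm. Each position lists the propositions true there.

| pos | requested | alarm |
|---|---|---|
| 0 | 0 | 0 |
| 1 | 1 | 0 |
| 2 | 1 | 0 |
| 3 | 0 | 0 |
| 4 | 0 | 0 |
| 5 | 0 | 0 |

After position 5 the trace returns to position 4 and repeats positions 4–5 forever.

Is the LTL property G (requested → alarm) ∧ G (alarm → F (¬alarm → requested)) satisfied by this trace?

Violated

requested → alarm must hold at every position from 0 onward. It fails at position 1, so G (requested → alarm) is false.
Positions where requested holds: 1, 2.
Check alarm at each: 1→fails, 2→fails.
alarm → F (¬alarm → requested) holds at every position 0..5, and those are all positions ever visited, so G (alarm → F (¬alarm → requested)) holds.
At position 0: G (requested → alarm) is false; G (alarm → F (¬alarm → requested)) is true; so G (requested → alarm) ∧ G (alarm → F (¬alarm → requested)) is false.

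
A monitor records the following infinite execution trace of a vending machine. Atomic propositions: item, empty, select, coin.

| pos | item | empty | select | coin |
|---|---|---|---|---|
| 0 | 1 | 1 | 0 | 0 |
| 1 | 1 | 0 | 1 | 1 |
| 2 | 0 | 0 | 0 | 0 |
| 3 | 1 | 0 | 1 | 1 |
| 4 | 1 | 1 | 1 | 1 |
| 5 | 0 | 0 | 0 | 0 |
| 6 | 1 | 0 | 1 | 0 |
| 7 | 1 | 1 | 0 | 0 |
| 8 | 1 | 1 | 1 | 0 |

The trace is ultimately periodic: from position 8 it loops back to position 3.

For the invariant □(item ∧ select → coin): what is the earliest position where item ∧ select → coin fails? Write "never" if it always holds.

6

Check item ∧ select → coin at each position in order: 0 ✓, 1 ✓, 2 ✓, 3 ✓, 4 ✓, 5 ✓.
At position 6 the labels are {item, select}, so item ∧ select → coin is false there. This is the first violation.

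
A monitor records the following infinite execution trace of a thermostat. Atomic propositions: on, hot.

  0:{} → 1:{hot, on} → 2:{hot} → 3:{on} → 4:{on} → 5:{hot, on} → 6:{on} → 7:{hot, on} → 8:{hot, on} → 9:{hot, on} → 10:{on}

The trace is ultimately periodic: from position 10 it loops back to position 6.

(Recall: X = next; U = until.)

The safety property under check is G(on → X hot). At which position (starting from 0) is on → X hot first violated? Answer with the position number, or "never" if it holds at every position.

3

Check on → X hot at each position in order: 0 ✓, 1 ✓, 2 ✓.
At position 3 the labels are {on} and the next position 4 has {on}, so on → X hot is false there. This is the first violation.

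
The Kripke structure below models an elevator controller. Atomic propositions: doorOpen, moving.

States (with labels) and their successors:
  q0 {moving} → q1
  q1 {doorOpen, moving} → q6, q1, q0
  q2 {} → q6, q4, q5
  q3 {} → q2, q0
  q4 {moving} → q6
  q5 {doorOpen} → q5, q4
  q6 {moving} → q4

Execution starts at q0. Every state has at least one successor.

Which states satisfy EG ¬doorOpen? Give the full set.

{q2, q3, q4, q6}

States satisfying ¬doorOpen: {q0, q2, q3, q4, q6}.
States satisfying EG ¬doorOpen: {q2, q3, q4, q6}.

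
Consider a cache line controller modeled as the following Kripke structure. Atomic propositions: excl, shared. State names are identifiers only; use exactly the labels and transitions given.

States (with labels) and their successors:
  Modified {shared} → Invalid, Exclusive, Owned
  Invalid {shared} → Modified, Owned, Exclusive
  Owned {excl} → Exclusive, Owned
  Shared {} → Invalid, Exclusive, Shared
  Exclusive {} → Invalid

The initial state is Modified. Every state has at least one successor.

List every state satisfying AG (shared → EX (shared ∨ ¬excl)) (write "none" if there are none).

{Modified, Invalid, Owned, Shared, Exclusive}

States satisfying shared → EX (shared ∨ ¬excl): {Modified, Invalid, Owned, Shared, Exclusive}.
States satisfying AG (shared → EX (shared ∨ ¬excl)): {Modified, Invalid, Owned, Shared, Exclusive}.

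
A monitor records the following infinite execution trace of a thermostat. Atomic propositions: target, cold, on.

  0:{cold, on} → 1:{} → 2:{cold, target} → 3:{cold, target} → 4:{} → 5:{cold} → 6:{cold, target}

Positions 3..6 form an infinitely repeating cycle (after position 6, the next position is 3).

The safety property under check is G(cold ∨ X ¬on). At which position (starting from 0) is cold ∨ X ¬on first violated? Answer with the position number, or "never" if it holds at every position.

never

cold ∨ X ¬on holds at every position 0..6, and those are all the positions the trace ever visits, so the invariant G(cold ∨ X ¬on) is never violated.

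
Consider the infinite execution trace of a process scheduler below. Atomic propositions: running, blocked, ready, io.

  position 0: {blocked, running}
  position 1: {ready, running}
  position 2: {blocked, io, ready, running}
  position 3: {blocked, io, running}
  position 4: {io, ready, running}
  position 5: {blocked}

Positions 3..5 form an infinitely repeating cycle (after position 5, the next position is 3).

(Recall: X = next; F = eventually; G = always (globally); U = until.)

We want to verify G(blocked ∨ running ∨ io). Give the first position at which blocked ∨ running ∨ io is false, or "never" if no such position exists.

never

blocked ∨ running ∨ io holds at every position 0..5, and those are all the positions the trace ever visits, so the invariant G(blocked ∨ running ∨ io) is never violated.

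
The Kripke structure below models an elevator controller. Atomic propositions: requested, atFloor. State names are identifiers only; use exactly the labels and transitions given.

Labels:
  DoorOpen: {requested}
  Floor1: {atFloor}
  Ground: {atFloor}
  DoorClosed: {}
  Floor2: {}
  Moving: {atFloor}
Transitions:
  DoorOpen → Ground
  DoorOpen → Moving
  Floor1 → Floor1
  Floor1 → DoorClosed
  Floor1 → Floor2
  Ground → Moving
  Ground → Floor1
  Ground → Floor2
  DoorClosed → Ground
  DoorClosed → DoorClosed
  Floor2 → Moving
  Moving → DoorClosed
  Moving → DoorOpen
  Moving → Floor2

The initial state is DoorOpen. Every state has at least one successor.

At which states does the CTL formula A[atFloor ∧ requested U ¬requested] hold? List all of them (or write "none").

{Floor1, Ground, DoorClosed, Floor2, Moving}

States satisfying atFloor ∧ requested: ∅.
States satisfying ¬requested: {Floor1, Ground, DoorClosed, Floor2, Moving}.
States satisfying A[atFloor ∧ requested U ¬requested]: {Floor1, Ground, DoorClosed, Floor2, Moving}.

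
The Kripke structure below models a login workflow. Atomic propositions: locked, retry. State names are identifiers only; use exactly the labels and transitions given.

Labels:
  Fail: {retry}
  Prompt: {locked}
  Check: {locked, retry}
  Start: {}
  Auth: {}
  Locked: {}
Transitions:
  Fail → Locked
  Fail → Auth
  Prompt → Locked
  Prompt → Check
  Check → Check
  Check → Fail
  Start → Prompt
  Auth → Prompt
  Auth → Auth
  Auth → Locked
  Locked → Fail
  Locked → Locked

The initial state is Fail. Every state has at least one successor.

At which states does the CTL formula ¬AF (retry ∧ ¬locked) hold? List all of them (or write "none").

{Prompt, Check, Start, Auth, Locked}

States satisfying retry ∧ ¬locked: {Fail}.
States satisfying AF (retry ∧ ¬locked): {Fail}.
States satisfying ¬AF (retry ∧ ¬locked): {Prompt, Check, Start, Auth, Locked}.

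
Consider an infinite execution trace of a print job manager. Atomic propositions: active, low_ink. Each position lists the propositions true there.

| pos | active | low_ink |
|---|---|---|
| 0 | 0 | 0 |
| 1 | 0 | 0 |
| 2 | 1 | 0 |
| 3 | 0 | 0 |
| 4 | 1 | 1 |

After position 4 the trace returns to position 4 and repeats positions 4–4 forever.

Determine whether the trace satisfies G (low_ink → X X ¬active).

Violated

low_ink → X X ¬active must hold at every position from 0 onward. It fails at position 4, so G (low_ink → X X ¬active) is false.
Positions where low_ink holds: 4.
Check X X ¬active at each: 4→fails.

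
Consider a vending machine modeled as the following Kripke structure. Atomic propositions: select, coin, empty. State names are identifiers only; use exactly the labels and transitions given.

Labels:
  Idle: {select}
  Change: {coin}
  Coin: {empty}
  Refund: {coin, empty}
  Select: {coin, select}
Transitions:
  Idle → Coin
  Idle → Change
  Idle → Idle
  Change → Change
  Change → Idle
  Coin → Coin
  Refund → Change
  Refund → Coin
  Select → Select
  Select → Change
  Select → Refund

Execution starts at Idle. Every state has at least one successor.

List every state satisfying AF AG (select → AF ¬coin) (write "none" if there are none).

{Idle, Change, Coin, Refund}

States satisfying AG (select → AF ¬coin): {Idle, Change, Coin, Refund}.
States satisfying AF AG (select → AF ¬coin): {Idle, Change, Coin, Refund}.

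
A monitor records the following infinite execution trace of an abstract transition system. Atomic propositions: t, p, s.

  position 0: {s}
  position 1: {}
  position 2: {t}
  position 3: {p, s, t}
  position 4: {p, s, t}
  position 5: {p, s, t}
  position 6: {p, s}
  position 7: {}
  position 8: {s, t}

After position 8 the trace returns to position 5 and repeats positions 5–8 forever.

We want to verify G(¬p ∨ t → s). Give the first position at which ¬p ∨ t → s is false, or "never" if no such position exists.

1

Check ¬p ∨ t → s at each position in order: 0 ✓.
At position 1 the labels are {}, so ¬p ∨ t → s is false there. This is the first violation.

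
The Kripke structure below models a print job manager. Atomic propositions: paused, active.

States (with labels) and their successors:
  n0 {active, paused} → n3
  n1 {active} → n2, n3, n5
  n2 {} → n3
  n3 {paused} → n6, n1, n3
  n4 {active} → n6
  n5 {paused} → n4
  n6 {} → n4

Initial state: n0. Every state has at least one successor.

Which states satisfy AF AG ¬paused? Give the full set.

States satisfying AG ¬paused: {n4, n6}.
States satisfying AF AG ¬paused: {n4, n5, n6}.

{n4, n5, n6}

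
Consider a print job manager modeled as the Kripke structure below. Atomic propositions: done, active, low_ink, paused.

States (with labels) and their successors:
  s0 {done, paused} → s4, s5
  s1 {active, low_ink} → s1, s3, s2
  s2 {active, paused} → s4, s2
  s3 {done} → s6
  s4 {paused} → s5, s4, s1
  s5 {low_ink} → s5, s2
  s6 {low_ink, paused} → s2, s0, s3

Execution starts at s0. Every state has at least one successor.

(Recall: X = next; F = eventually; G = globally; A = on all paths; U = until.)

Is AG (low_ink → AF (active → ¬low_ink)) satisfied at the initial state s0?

States satisfying low_ink → AF (active → ¬low_ink): {s0, s2, s3, s4, s5, s6}.
States satisfying AG (low_ink → AF (active → ¬low_ink)): ∅.
s1 is reachable from s0 and violates low_ink → AF (active → ¬low_ink), so AG fails at s0.
s0 ∉ Sat(AG (low_ink → AF (active → ¬low_ink))).

Does not hold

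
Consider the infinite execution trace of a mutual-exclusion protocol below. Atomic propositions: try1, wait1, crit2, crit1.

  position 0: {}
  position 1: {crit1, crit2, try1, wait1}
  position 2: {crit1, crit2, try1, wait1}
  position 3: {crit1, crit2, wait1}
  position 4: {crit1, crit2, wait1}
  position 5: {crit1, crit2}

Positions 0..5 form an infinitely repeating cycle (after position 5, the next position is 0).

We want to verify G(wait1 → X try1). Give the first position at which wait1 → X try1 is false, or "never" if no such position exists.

2

Check wait1 → X try1 at each position in order: 0 ✓, 1 ✓.
At position 2 the labels are {crit1, crit2, try1, wait1} and the next position 3 has {crit1, crit2, wait1}, so wait1 → X try1 is false there. This is the first violation.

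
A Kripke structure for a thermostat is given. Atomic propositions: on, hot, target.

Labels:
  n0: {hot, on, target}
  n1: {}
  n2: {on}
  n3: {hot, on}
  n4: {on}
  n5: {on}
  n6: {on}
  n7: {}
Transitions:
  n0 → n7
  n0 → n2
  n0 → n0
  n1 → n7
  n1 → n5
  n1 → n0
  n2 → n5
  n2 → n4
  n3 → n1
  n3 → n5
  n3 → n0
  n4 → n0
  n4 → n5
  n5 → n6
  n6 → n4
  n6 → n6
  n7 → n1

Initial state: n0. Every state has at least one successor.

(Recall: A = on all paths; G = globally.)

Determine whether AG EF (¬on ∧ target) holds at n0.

No

States satisfying EF (¬on ∧ target): ∅.
States satisfying AG EF (¬on ∧ target): ∅.
n0 is reachable from n0 and violates EF (¬on ∧ target), so AG fails at n0.
n0 ∉ Sat(AG EF (¬on ∧ target)).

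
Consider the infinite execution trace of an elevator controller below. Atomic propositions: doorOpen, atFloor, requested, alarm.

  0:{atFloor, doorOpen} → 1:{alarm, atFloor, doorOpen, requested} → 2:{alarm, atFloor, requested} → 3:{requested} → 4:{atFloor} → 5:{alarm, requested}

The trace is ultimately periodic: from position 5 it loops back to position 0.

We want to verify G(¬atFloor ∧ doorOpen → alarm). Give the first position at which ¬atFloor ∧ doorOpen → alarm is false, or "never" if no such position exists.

never

¬atFloor ∧ doorOpen → alarm holds at every position 0..5, and those are all the positions the trace ever visits, so the invariant G(¬atFloor ∧ doorOpen → alarm) is never violated.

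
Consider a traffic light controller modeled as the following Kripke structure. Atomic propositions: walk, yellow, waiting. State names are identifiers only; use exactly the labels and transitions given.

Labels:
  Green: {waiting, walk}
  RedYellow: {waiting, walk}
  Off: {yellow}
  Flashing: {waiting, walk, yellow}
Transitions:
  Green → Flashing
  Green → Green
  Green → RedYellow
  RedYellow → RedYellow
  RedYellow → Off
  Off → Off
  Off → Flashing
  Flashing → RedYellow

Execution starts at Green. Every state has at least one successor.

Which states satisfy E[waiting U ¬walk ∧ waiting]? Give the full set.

none

States satisfying waiting: {Green, RedYellow, Flashing}.
States satisfying ¬walk ∧ waiting: ∅.
States satisfying E[waiting U ¬walk ∧ waiting]: ∅.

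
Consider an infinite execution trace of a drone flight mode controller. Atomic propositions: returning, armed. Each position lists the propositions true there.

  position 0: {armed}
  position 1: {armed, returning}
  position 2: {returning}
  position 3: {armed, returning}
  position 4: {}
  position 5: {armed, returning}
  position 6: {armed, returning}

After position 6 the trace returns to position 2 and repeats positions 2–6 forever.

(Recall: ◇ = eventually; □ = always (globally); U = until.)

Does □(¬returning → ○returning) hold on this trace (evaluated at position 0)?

Satisfied

¬returning → ○returning holds at every position 0..6, and those are all positions ever visited, so □(¬returning → ○returning) holds.
Positions where ¬returning holds: 0, 4.
Check ○returning at each: 0→ok, 4→ok.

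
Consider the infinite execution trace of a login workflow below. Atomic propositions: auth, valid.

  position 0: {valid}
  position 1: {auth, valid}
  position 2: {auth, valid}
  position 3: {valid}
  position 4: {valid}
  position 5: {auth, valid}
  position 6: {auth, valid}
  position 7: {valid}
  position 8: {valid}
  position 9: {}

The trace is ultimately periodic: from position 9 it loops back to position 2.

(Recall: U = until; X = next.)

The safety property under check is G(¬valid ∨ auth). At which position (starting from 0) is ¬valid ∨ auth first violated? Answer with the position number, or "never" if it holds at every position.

At position 0 the labels are {valid}, so ¬valid ∨ auth is false there. This is the first violation.

0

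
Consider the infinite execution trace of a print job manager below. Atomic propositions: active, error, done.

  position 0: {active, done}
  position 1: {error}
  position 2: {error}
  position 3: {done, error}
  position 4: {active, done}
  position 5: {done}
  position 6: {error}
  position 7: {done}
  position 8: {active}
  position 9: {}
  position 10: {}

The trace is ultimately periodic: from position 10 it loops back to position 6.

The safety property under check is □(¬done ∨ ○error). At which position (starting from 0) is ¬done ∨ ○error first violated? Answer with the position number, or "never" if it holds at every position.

Check ¬done ∨ ○error at each position in order: 0 ✓, 1 ✓, 2 ✓.
At position 3 the labels are {done, error} and the next position 4 has {active, done}, so ¬done ∨ ○error is false there. This is the first violation.

3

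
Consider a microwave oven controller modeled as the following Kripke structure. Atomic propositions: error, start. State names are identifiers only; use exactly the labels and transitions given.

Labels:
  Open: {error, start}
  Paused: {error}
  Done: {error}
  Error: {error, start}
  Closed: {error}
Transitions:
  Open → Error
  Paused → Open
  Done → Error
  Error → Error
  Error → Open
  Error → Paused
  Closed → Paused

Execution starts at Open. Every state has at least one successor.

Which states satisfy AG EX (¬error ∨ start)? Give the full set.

States satisfying EX (¬error ∨ start): {Open, Paused, Done, Error}.
States satisfying AG EX (¬error ∨ start): {Open, Paused, Done, Error}.

{Open, Paused, Done, Error}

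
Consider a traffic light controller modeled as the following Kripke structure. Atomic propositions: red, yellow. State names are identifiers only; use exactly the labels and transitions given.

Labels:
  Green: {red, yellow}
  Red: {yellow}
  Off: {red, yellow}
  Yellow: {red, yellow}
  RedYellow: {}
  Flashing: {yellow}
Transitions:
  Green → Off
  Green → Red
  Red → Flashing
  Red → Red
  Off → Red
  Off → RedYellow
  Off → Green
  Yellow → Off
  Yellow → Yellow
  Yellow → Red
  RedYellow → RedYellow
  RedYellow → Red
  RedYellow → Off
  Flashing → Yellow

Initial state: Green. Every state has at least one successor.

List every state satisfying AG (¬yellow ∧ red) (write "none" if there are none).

none

States satisfying ¬yellow ∧ red: ∅.
States satisfying AG (¬yellow ∧ red): ∅.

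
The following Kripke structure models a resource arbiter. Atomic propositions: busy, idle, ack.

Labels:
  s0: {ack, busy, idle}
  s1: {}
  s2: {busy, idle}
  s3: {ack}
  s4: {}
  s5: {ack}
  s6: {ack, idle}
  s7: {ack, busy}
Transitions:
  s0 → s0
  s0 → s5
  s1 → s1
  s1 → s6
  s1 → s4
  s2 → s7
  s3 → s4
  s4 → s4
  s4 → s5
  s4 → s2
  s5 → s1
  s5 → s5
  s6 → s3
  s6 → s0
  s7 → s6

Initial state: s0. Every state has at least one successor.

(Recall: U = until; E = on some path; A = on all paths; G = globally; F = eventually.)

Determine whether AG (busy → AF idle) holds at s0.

Satisfied

States satisfying busy → AF idle: {s0, s1, s2, s3, s4, s5, s6, s7}.
States satisfying AG (busy → AF idle): {s0, s1, s2, s3, s4, s5, s6, s7}.
Every state reachable from s0 satisfies busy → AF idle.
s0 ∈ Sat(AG (busy → AF idle)).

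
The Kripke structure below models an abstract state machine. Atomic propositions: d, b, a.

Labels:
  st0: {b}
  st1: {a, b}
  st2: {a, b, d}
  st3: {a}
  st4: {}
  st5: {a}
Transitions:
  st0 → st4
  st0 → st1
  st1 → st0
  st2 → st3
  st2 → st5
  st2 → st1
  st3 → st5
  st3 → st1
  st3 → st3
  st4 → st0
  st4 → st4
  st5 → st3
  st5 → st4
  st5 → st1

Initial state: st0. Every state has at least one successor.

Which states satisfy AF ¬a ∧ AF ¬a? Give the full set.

States satisfying ¬a: {st0, st4}.
States satisfying AF ¬a: {st0, st1, st4}.
States satisfying AF ¬a ∧ AF ¬a: {st0, st1, st4}.

{st0, st1, st4}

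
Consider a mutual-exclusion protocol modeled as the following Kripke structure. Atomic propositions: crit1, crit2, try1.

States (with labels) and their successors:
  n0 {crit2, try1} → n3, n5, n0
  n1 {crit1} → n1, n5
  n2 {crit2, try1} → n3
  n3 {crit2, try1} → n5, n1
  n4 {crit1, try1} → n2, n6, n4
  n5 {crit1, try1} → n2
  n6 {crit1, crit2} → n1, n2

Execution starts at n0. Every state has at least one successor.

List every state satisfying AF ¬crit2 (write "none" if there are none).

{n1, n2, n3, n4, n5, n6}

States satisfying ¬crit2: {n1, n4, n5}.
States satisfying AF ¬crit2: {n1, n2, n3, n4, n5, n6}.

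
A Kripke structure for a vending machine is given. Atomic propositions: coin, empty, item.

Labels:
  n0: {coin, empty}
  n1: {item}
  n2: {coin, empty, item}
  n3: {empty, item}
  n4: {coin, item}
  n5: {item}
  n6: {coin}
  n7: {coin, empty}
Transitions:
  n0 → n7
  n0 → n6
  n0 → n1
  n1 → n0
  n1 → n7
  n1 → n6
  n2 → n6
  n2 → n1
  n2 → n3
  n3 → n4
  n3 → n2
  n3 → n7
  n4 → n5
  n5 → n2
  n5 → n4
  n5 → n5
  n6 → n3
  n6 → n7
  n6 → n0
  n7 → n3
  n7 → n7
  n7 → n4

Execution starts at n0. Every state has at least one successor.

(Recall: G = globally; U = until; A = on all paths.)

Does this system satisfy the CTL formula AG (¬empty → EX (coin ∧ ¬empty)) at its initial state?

Violated

States satisfying ¬empty → EX (coin ∧ ¬empty): {n0, n1, n2, n3, n5, n7}.
States satisfying AG (¬empty → EX (coin ∧ ¬empty)): ∅.
n4 is reachable from n0 and violates ¬empty → EX (coin ∧ ¬empty), so AG fails at n0.
n0 ∉ Sat(AG (¬empty → EX (coin ∧ ¬empty))).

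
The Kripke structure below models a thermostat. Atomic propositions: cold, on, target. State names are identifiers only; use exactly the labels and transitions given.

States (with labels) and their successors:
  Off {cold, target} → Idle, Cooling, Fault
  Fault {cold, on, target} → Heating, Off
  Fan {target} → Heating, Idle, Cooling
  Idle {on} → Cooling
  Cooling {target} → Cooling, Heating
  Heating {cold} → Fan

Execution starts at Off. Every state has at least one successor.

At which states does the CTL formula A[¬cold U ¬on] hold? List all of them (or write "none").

{Off, Fan, Idle, Cooling, Heating}

States satisfying ¬cold: {Fan, Idle, Cooling}.
States satisfying ¬on: {Off, Fan, Cooling, Heating}.
States satisfying A[¬cold U ¬on]: {Off, Fan, Idle, Cooling, Heating}.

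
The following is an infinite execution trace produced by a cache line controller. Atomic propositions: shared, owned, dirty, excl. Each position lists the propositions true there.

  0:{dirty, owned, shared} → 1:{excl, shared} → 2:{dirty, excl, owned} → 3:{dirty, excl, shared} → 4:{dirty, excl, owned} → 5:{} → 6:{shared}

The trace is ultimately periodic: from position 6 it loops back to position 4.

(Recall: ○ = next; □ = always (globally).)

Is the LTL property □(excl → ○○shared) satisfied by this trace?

Violated

excl → ○○shared must hold at every position from 0 onward. It fails at position 2, so □(excl → ○○shared) is false.
Positions where excl holds: 1, 2, 3, 4.
Check ○○shared at each: 1→ok, 2→fails, 3→fails, 4→ok.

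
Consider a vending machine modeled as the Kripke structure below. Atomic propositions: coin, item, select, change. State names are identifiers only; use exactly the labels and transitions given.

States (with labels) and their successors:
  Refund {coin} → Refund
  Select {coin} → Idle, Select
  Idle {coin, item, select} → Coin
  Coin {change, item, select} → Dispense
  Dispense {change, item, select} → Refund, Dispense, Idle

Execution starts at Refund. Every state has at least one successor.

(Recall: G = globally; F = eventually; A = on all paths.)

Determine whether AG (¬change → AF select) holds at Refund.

States satisfying ¬change → AF select: {Idle, Coin, Dispense}.
States satisfying AG (¬change → AF select): ∅.
Refund is reachable from Refund and violates ¬change → AF select, so AG fails at Refund.
Refund ∉ Sat(AG (¬change → AF select)).

No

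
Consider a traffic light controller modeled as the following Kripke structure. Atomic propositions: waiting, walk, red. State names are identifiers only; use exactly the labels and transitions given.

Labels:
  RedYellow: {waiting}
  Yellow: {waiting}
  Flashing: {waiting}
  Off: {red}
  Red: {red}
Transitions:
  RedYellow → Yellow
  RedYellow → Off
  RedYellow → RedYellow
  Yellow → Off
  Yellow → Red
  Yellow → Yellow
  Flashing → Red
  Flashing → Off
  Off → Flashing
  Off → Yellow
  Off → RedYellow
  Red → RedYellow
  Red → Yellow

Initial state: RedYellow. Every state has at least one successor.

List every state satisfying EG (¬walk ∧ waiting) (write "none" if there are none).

States satisfying ¬walk ∧ waiting: {RedYellow, Yellow, Flashing}.
States satisfying EG (¬walk ∧ waiting): {RedYellow, Yellow}.

{RedYellow, Yellow}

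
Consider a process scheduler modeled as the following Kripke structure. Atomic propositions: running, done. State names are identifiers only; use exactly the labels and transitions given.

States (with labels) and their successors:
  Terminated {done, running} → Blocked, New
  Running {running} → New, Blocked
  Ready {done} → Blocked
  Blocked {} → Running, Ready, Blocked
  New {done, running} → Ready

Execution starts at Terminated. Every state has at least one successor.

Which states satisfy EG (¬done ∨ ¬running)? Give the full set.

States satisfying ¬done ∨ ¬running: {Running, Ready, Blocked}.
States satisfying EG (¬done ∨ ¬running): {Running, Ready, Blocked}.

{Running, Ready, Blocked}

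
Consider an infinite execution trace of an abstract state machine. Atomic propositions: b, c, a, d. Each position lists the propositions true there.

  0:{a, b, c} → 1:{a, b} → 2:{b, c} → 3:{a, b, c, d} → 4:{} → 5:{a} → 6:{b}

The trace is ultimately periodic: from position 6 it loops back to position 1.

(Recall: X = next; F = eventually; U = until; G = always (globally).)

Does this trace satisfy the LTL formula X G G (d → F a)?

Yes

The position after 0 is 1; G G (d → F a) is true there.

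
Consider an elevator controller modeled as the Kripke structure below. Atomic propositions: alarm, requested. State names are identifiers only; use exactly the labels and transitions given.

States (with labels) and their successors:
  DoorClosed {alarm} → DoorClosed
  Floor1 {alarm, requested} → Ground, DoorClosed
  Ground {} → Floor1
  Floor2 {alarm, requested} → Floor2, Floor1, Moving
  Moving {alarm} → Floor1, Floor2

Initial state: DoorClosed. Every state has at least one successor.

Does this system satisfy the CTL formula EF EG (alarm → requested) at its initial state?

Violated

States satisfying EG (alarm → requested): {Floor1, Ground, Floor2}.
States satisfying EF EG (alarm → requested): {Floor1, Ground, Floor2, Moving}.
No suitable path/successor from DoorClosed witnesses the formula.
DoorClosed ∉ Sat(EF EG (alarm → requested)).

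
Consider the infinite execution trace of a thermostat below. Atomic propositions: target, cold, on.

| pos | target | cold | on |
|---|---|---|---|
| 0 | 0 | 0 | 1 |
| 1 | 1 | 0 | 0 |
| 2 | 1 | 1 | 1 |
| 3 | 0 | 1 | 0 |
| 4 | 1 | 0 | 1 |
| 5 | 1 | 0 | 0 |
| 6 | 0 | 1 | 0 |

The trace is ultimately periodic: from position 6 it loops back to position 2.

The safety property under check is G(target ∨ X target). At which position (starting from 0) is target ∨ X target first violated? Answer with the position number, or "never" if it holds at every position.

never

target ∨ X target holds at every position 0..6, and those are all the positions the trace ever visits, so the invariant G(target ∨ X target) is never violated.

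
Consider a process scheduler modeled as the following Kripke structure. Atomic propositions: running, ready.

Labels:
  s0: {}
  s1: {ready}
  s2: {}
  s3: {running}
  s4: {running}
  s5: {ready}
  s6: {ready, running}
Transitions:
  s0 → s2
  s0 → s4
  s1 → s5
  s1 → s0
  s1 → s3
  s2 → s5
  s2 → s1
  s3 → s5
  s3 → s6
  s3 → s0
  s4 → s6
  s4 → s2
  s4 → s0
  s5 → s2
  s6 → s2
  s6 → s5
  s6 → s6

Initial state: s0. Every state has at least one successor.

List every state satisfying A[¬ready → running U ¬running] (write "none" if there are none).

{s0, s1, s2, s5}

States satisfying ¬ready → running: {s1, s3, s4, s5, s6}.
States satisfying ¬running: {s0, s1, s2, s5}.
States satisfying A[¬ready → running U ¬running]: {s0, s1, s2, s5}.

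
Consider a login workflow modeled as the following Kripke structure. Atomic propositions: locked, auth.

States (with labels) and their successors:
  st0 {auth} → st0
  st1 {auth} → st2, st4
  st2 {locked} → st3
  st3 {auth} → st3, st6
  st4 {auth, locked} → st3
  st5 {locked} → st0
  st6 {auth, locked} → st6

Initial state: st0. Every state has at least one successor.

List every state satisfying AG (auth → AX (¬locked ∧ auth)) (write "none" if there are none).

States satisfying auth → AX (¬locked ∧ auth): {st0, st2, st4, st5}.
States satisfying AG (auth → AX (¬locked ∧ auth)): {st0, st5}.

{st0, st5}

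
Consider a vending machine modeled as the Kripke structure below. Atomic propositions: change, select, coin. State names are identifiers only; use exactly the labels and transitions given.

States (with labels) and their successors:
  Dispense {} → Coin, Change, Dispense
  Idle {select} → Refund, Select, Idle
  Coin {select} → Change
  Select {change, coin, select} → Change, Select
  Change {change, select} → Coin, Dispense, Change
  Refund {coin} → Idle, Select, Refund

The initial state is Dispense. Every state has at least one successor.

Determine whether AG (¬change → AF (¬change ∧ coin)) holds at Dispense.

Does not hold

States satisfying ¬change → AF (¬change ∧ coin): {Select, Change, Refund}.
States satisfying AG (¬change → AF (¬change ∧ coin)): ∅.
Coin is reachable from Dispense and violates ¬change → AF (¬change ∧ coin), so AG fails at Dispense.
Dispense ∉ Sat(AG (¬change → AF (¬change ∧ coin))).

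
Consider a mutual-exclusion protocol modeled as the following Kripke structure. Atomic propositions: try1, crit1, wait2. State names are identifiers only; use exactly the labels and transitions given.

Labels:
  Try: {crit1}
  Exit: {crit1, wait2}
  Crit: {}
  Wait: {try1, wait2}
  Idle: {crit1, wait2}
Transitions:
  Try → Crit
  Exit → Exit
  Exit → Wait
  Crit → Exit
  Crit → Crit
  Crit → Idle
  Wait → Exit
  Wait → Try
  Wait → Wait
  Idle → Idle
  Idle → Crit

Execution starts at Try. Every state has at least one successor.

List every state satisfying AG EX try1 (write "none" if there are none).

none

States satisfying EX try1: {Exit, Wait}.
States satisfying AG EX try1: ∅.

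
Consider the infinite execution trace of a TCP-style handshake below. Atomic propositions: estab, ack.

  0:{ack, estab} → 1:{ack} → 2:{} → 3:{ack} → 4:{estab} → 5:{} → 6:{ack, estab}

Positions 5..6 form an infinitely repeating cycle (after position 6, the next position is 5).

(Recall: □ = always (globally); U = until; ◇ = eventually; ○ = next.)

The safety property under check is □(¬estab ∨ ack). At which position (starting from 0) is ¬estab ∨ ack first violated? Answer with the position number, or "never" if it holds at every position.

4

Check ¬estab ∨ ack at each position in order: 0 ✓, 1 ✓, 2 ✓, 3 ✓.
At position 4 the labels are {estab}, so ¬estab ∨ ack is false there. This is the first violation.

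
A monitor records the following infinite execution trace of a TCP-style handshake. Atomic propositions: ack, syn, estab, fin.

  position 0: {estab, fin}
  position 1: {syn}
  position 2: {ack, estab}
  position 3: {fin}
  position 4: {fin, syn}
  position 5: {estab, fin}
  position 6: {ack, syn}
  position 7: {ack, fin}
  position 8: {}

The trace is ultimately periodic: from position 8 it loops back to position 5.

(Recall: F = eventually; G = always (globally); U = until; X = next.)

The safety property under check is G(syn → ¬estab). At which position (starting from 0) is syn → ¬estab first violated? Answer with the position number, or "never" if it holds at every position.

syn → ¬estab holds at every position 0..8, and those are all the positions the trace ever visits, so the invariant G(syn → ¬estab) is never violated.

never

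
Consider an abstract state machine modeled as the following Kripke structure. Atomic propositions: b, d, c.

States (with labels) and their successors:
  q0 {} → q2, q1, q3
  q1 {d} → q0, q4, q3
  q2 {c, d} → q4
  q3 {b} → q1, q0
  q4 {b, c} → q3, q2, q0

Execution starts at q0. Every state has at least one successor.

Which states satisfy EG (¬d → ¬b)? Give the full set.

States satisfying ¬d → ¬b: {q0, q1, q2}.
States satisfying EG (¬d → ¬b): {q0, q1}.

{q0, q1}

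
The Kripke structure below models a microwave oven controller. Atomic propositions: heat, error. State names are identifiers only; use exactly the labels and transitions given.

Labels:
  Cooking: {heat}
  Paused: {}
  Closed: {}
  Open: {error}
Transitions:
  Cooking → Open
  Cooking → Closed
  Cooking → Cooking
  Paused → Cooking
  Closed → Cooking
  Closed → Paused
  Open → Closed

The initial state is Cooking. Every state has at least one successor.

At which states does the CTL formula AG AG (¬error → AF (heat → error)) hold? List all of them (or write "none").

States satisfying AG (¬error → AF (heat → error)): ∅.
States satisfying AG AG (¬error → AF (heat → error)): ∅.

none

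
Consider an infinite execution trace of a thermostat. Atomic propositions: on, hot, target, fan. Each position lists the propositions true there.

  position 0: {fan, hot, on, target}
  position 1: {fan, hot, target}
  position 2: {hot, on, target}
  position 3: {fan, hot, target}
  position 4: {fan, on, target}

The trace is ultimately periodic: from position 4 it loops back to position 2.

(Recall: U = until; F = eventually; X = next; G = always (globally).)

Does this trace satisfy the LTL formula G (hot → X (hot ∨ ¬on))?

Violated

hot → X (hot ∨ ¬on) must hold at every position from 0 onward. It fails at position 3, so G (hot → X (hot ∨ ¬on)) is false.
Positions where hot holds: 0, 1, 2, 3.
Check X (hot ∨ ¬on) at each: 0→ok, 1→ok, 2→ok, 3→fails.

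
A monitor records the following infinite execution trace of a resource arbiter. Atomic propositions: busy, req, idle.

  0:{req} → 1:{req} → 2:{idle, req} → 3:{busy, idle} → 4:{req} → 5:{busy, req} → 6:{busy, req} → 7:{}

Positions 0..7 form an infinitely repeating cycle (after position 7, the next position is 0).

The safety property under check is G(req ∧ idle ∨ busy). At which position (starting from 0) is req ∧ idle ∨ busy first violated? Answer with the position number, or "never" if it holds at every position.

At position 0 the labels are {req}, so req ∧ idle ∨ busy is false there. This is the first violation.

0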